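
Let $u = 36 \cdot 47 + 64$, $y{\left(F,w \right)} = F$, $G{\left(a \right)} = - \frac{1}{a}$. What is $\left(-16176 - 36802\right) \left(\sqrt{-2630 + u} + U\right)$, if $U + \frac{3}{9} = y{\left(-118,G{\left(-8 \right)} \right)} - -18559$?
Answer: $- \frac{2930848916}{3} - 52978 i \sqrt{874} \approx -9.7695 \cdot 10^{8} - 1.5662 \cdot 10^{6} i$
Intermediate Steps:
$u = 1756$ ($u = 1692 + 64 = 1756$)
$U = \frac{55322}{3}$ ($U = - \frac{1}{3} - -18441 = - \frac{1}{3} + \left(-118 + 18559\right) = - \frac{1}{3} + 18441 = \frac{55322}{3} \approx 18441.0$)
$\left(-16176 - 36802\right) \left(\sqrt{-2630 + u} + U\right) = \left(-16176 - 36802\right) \left(\sqrt{-2630 + 1756} + \frac{55322}{3}\right) = - 52978 \left(\sqrt{-874} + \frac{55322}{3}\right) = - 52978 \left(i \sqrt{874} + \frac{55322}{3}\right) = - 52978 \left(\frac{55322}{3} + i \sqrt{874}\right) = - \frac{2930848916}{3} - 52978 i \sqrt{874}$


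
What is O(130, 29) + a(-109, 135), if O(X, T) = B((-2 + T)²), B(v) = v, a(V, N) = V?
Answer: 620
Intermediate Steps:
O(X, T) = (-2 + T)²
O(130, 29) + a(-109, 135) = (-2 + 29)² - 109 = 27² - 109 = 729 - 109 = 620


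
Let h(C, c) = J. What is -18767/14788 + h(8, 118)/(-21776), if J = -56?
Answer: -25490129/20126468 ≈ -1.2665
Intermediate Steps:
h(C, c) = -56
-18767/14788 + h(8, 118)/(-21776) = -18767/14788 - 56/(-21776) = -18767*1/14788 - 56*(-1/21776) = -18767/14788 + 7/2722 = -25490129/20126468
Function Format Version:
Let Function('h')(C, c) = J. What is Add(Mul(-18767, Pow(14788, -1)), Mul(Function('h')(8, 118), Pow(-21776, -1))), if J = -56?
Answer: Rational(-25490129, 20126468) ≈ -1.2665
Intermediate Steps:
Function('h')(C, c) = -56
Add(Mul(-18767, Pow(14788, -1)), Mul(Function('h')(8, 118), Pow(-21776, -1))) = Add(Mul(-18767, Pow(14788, -1)), Mul(-56, Pow(-21776, -1))) = Add(Mul(-18767, Rational(1, 14788)), Mul(-56, Rational(-1, 21776))) = Add(Rational(-18767, 14788), Rational(7, 2722)) = Rational(-25490129, 20126468)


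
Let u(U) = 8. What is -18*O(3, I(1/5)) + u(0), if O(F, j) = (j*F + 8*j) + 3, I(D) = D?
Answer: -428/5 ≈ -85.600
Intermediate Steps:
O(F, j) = 3 + 8*j + F*j (O(F, j) = (F*j + 8*j) + 3 = (8*j + F*j) + 3 = 3 + 8*j + F*j)
-18*O(3, I(1/5)) + u(0) = -18*(3 + 8/5 + 3/5) + 8 = -18*26/5 + 8 = -468/5 + 8 = -428/5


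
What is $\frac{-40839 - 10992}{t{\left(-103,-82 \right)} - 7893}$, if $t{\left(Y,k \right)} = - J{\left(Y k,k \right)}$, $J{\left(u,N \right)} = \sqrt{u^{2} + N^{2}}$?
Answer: $- \frac{409102083}{9042191} + \frac{4250142 \sqrt{10610}}{9042191} \approx 3.1721$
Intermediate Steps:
$J{\left(u,N \right)} = \sqrt{N^{2} + u^{2}}$
$t{\left(Y,k \right)} = - \sqrt{k^{2} + Y^{2} k^{2}}$ ($t{\left(Y,k \right)} = - \sqrt{k^{2} + \left(Y k\right)^{2}} = - \sqrt{k^{2} + Y^{2} k^{2}}$)
$\frac{-40839 - 10992}{t{\left(-103,-82 \right)} - 7893} = \frac{-40839 - 10992}{- \sqrt{\left(-82\right)^{2} \left(1 + \left(-103\right)^{2}\right)} - 7893} = - \frac{51831}{- \sqrt{6724 \left(1 + 10609\right)} - 7893} = - \frac{51831}{- \sqrt{6724 \cdot 10610} - 7893} = - \frac{51831}{- \sqrt{71341640} - 7893} = - \frac{51831}{- 82 \sqrt{10610} - 7893} = - \frac{51831}{-7893 - 82 \sqrt{10610}}$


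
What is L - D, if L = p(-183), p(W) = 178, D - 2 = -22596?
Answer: 22772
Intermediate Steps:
D = -22594 (D = 2 - 22596 = -22594)
L = 178
L - D = 178 - 1*(-22594) = 178 + 22594 = 22772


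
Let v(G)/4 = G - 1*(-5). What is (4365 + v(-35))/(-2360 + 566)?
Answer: -1415/598 ≈ -2.3662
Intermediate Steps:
v(G) = 20 + 4*G (v(G) = 4*(G - 1*(-5)) = 4*(G + 5) = 4*(5 + G) = 20 + 4*G)
(4365 + v(-35))/(-2360 + 566) = (4365 + (20 + 4*(-35)))/(-2360 + 566) = (4365 + (20 - 140))/(-1794) = (4365 - 120)*(-1/1794) = 4245*(-1/1794) = -1415/598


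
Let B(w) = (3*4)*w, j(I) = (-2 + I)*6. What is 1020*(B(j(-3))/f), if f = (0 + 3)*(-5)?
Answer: 24480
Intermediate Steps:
j(I) = -12 + 6*I
B(w) = 12*w
f = -15 (f = 3*(-5) = -15)
1020*(B(j(-3))/f) = 1020*((12*(-12 + 6*(-3)))/(-15)) = 1020*((12*(-12 - 18))*(-1/15)) = 1020*((12*(-30))*(-1/15)) = 1020*(-360*(-1/15)) = 1020*24 = 24480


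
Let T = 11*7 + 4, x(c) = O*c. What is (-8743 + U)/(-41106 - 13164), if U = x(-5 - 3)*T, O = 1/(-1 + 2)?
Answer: 9391/54270 ≈ 0.17304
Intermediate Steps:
O = 1 (O = 1/1 = 1)
x(c) = c (x(c) = 1*c = c)
T = 81 (T = 77 + 4 = 81)
U = -648 (U = (-5 - 3)*81 = -8*81 = -648)
(-8743 + U)/(-41106 - 13164) = (-8743 - 648)/(-41106 - 13164) = -9391/(-54270) = -9391*(-1/54270) = 9391/54270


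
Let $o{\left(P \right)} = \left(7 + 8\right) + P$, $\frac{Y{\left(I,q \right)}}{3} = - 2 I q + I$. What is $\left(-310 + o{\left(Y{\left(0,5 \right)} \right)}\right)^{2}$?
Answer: $87025$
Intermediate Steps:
$Y{\left(I,q \right)} = 3 I - 6 I q$ ($Y{\left(I,q \right)} = 3 \left(- 2 I q + I\right) = 3 \left(I - 2 I q\right) = 3 I - 6 I q$)
$o{\left(P \right)} = 15 + P$
$\left(-310 + o{\left(Y{\left(0,5 \right)} \right)}\right)^{2} = \left(-310 + \left(15 + 3 \cdot 0 \left(1 - 10\right)\right)\right)^{2} = \left(-310 + \left(15 + 3 \cdot 0 \left(-9\right)\right)\right)^{2} = \left(-310 + \left(15 + 0\right)\right)^{2} = \left(-310 + 15\right)^{2} = \left(-295\right)^{2} = 87025$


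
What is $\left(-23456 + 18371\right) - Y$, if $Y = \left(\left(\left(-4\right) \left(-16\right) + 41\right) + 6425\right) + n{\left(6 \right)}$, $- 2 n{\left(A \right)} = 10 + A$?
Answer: $-11607$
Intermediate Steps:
$n{\left(A \right)} = -5 - \frac{A}{2}$ ($n{\left(A \right)} = - \frac{10 + A}{2} = -5 - \frac{A}{2}$)
$Y = 6522$ ($Y = \left(\left(\left(-4\right) \left(-16\right) + 41\right) + 6425\right) - 8 = \left(\left(64 + 41\right) + 6425\right) - 8 = \left(105 + 6425\right) - 8 = 6530 - 8 = 6522$)
$\left(-23456 + 18371\right) - Y = \left(-23456 + 18371\right) - 6522 = -5085 - 6522 = -11607$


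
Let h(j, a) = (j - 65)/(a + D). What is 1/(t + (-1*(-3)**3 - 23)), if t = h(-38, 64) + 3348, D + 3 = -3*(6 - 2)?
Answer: 49/164145 ≈ 0.00029852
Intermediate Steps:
D = -15 (D = -3 - 3*(6 - 2) = -3 - 3*4 = -3 - 12 = -15)
h(j, a) = (-65 + j)/(-15 + a) (h(j, a) = (j - 65)/(a - 15) = (-65 + j)/(-15 + a))
t = 163949/49 (t = (-65 - 38)/(-15 + 64) + 3348 = -103/49 + 3348 = 163949/49 ≈ 3345.9)
1/(t + (-1*(-3)**3 - 23)) = 1/(163949/49 + (-1*(-3)**3 - 23)) = 1/(163949/49 + (-1*(-27) - 23)) = 1/(163949/49 + (27 - 23)) = 1/(163949/49 + 4) = 1/(164145/49) = 49/164145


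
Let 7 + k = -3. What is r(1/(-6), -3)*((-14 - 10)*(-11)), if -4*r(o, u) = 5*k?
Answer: 3300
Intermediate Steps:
k = -10 (k = -7 - 3 = -10)
r(o, u) = 25/2 (r(o, u) = -5*(-10)/4 = -¼*(-50) = 25/2)
r(1/(-6), -3)*((-14 - 10)*(-11)) = 25*((-14 - 10)*(-11))/2 = 25*(-24*(-11))/2 = (25/2)*264 = 3300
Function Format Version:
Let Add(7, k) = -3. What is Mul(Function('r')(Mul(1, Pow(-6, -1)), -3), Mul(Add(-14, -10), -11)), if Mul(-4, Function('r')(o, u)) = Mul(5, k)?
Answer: 3300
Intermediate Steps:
k = -10 (k = Add(-7, -3) = -10)
Function('r')(o, u) = Rational(25, 2) (Function('r')(o, u) = Mul(Rational(-1, 4), Mul(5, -10)) = Mul(Rational(-1, 4), -50) = Rational(25, 2))
Mul(Function('r')(Mul(1, Pow(-6, -1)), -3), Mul(Add(-14, -10), -11)) = Mul(Rational(25, 2), Mul(Add(-14, -10), -11)) = Mul(Rational(25, 2), Mul(-24, -11)) = Mul(Rational(25, 2), 264) = 3300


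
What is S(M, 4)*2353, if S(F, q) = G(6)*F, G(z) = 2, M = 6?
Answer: 28236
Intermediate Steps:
S(F, q) = 2*F
S(M, 4)*2353 = (2*6)*2353 = 12*2353 = 28236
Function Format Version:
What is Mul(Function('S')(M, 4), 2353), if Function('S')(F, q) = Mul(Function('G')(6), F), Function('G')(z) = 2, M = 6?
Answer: 28236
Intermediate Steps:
Function('S')(F, q) = Mul(2, F)
Mul(Function('S')(M, 4), 2353) = Mul(Mul(2, 6), 2353) = Mul(12, 2353) = 28236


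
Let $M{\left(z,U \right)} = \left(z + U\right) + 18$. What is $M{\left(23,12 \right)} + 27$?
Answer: $80$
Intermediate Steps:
$M{\left(z,U \right)} = 18 + U + z$ ($M{\left(z,U \right)} = \left(U + z\right) + 18 = 18 + U + z$)
$M{\left(23,12 \right)} + 27 = \left(18 + 12 + 23\right) + 27 = 53 + 27 = 80$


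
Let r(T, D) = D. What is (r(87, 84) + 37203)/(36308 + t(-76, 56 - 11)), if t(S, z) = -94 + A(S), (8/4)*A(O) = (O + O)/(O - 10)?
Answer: 534447/519080 ≈ 1.0296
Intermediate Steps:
A(O) = O/(-10 + O) (A(O) = ((O + O)/(O - 10))/2 = ((2*O)/(-10 + O))/2 = (2*O/(-10 + O))/2 = O/(-10 + O))
t(S, z) = -94 + S/(-10 + S)
(r(87, 84) + 37203)/(36308 + t(-76, 56 - 11)) = (84 + 37203)/(36308 + (940 - 93*(-76))/(-10 - 76)) = 37287/(36308 + (940 + 7068)/(-86)) = 37287/(36308 - 1/86*8008) = 37287/(36308 - 4004/43) = 37287/(1557240/43) = 37287*(43/1557240) = 534447/519080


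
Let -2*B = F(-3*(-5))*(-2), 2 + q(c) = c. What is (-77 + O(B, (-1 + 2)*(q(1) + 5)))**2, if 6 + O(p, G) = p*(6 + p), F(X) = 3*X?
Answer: 4892944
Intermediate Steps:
q(c) = -2 + c
B = 45 (B = -3*(-3*(-5))*(-2)/2 = -3*15*(-2)/2 = -45*(-2)/2 = -1/2*(-90) = 45)
O(p, G) = -6 + p*(6 + p)
(-77 + O(B, (-1 + 2)*(q(1) + 5)))**2 = (-77 + (-6 + 45**2 + 6*45))**2 = (-77 + (-6 + 2025 + 270))**2 = (-77 + 2289)**2 = 2212**2 = 4892944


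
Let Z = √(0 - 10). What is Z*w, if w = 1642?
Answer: 1642*I*√10 ≈ 5192.5*I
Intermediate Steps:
Z = I*√10 (Z = √(-10) = I*√10 ≈ 3.1623*I)
Z*w = (I*√10)*1642 = 1642*I*√10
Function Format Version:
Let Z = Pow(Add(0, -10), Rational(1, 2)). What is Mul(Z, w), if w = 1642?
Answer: Mul(1642, I, Pow(10, Rational(1, 2))) ≈ Mul(5192.5, I)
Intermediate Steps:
Z = Mul(I, Pow(10, Rational(1, 2))) (Z = Pow(-10, Rational(1, 2)) = Mul(I, Pow(10, Rational(1, 2))) ≈ Mul(3.1623, I))
Mul(Z, w) = Mul(Mul(I, Pow(10, Rational(1, 2))), 1642) = Mul(1642, I, Pow(10, Rational(1, 2)))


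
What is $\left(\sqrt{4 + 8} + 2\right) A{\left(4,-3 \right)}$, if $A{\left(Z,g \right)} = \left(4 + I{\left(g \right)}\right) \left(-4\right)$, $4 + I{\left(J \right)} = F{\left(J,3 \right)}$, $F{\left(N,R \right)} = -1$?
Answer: $8 + 8 \sqrt{3} \approx 21.856$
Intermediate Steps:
$I{\left(J \right)} = -5$ ($I{\left(J \right)} = -4 - 1 = -5$)
$A{\left(Z,g \right)} = 4$ ($A{\left(Z,g \right)} = \left(4 - 5\right) \left(-4\right) = \left(-1\right) \left(-4\right) = 4$)
$\left(\sqrt{4 + 8} + 2\right) A{\left(4,-3 \right)} = \left(\sqrt{4 + 8} + 2\right) 4 = \left(\sqrt{12} + 2\right) 4 = \left(2 \sqrt{3} + 2\right) 4 = \left(2 + 2 \sqrt{3}\right) 4 = 8 + 8 \sqrt{3}$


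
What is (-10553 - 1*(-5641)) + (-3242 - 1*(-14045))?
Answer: 5891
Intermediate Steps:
(-10553 - 1*(-5641)) + (-3242 - 1*(-14045)) = (-10553 + 5641) + (-3242 + 14045) = -4912 + 10803 = 5891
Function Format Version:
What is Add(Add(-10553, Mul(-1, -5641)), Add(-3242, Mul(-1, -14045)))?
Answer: 5891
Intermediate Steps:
Add(Add(-10553, Mul(-1, -5641)), Add(-3242, Mul(-1, -14045))) = Add(Add(-10553, 5641), Add(-3242, 14045)) = Add(-4912, 10803) = 5891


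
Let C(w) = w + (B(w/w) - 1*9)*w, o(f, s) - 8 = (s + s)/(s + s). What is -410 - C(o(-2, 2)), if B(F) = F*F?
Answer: -347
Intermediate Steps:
B(F) = F**2
o(f, s) = 9 (o(f, s) = 8 + (s + s)/(s + s) = 8 + (2*s)/((2*s)) = 8 + (2*s)*(1/(2*s)) = 8 + 1 = 9)
C(w) = -7*w (C(w) = w + ((w/w)**2 - 1*9)*w = w + (1**2 - 9)*w = w + (1 - 9)*w = w - 8*w = -7*w)
-410 - C(o(-2, 2)) = -410 - (-7)*9 = -410 - 1*(-63) = -410 + 63 = -347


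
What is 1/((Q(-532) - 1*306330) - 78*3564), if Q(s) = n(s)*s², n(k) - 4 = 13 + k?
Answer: -1/146341682 ≈ -6.8333e-9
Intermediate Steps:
n(k) = 17 + k (n(k) = 4 + (13 + k) = 17 + k)
Q(s) = s²*(17 + s) (Q(s) = (17 + s)*s² = s²*(17 + s))
1/((Q(-532) - 1*306330) - 78*3564) = 1/(((-532)²*(17 - 532) - 1*306330) - 78*3564) = 1/((283024*(-515) - 306330) - 277992) = 1/((-145757360 - 306330) - 277992) = 1/(-146063690 - 277992) = 1/(-146341682) = -1/146341682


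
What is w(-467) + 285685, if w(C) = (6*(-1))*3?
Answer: 285667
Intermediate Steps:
w(C) = -18 (w(C) = -6*3 = -18)
w(-467) + 285685 = -18 + 285685 = 285667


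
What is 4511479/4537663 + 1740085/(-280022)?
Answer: -6632605948817/1270645468586 ≈ -5.2199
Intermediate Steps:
4511479/4537663 + 1740085/(-280022) = 4511479*(1/4537663) + 1740085*(-1/280022) = 4511479/4537663 - 1740085/280022 = -6632605948817/1270645468586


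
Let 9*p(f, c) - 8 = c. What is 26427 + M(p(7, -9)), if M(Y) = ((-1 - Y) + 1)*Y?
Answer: 2140586/81 ≈ 26427.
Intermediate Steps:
p(f, c) = 8/9 + c/9
M(Y) = -Y² (M(Y) = (-Y)*Y = -Y²)
26427 + M(p(7, -9)) = 26427 - (8/9 + (⅑)*(-9))² = 26427 - (8/9 - 1)² = 26427 - (-⅑)² = 26427 - 1*1/81 = 26427 - 1/81 = 2140586/81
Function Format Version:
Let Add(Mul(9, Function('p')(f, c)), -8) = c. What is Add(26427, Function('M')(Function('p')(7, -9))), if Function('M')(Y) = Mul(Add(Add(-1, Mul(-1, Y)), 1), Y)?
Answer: Rational(2140586, 81) ≈ 26427.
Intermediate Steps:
Function('p')(f, c) = Add(Rational(8, 9), Mul(Rational(1, 9), c))
Function('M')(Y) = Mul(-1, Pow(Y, 2)) (Function('M')(Y) = Mul(Mul(-1, Y), Y) = Mul(-1, Pow(Y, 2)))
Add(26427, Function('M')(Function('p')(7, -9))) = Add(26427, Mul(-1, Pow(Add(Rational(8, 9), Mul(Rational(1, 9), -9)), 2))) = Add(26427, Mul(-1, Pow(Add(Rational(8, 9), -1), 2))) = Add(26427, Mul(-1, Pow(Rational(-1, 9), 2))) = Add(26427, Mul(-1, Rational(1, 81))) = Add(26427, Rational(-1, 81)) = Rational(2140586, 81)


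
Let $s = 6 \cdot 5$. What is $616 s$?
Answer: $18480$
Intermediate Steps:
$s = 30$
$616 s = 616 \cdot 30 = 18480$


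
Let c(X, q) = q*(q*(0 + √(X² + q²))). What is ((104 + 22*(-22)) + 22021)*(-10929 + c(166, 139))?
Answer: -236514489 + 418125761*√46877 ≈ 9.0292e+10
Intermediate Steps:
c(X, q) = q²*√(X² + q²) (c(X, q) = q*(q*√(X² + q²)) = q²*√(X² + q²))
((104 + 22*(-22)) + 22021)*(-10929 + c(166, 139)) = ((104 + 22*(-22)) + 22021)*(-10929 + 139²*√(166² + 139²)) = ((104 - 484) + 22021)*(-10929 + 19321*√(27556 + 19321)) = (-380 + 22021)*(-10929 + 19321*√46877) = 21641*(-10929 + 19321*√46877) = -236514489 + 418125761*√46877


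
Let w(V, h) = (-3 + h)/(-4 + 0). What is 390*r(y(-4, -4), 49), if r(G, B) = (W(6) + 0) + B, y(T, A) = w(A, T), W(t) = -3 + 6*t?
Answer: 31980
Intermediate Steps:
w(V, h) = ¾ - h/4 (w(V, h) = (-3 + h)/(-4) = (-3 + h)*(-¼) = ¾ - h/4)
y(T, A) = ¾ - T/4
r(G, B) = 33 + B (r(G, B) = ((-3 + 6*6) + 0) + B = ((-3 + 36) + 0) + B = (33 + 0) + B = 33 + B)
390*r(y(-4, -4), 49) = 390*(33 + 49) = 390*82 = 31980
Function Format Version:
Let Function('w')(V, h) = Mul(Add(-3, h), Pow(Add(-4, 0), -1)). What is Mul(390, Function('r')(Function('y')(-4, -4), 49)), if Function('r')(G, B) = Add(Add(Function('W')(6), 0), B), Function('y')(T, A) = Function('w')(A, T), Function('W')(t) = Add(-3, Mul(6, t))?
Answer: 31980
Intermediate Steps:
Function('w')(V, h) = Add(Rational(3, 4), Mul(Rational(-1, 4), h)) (Function('w')(V, h) = Mul(Add(-3, h), Pow(-4, -1)) = Mul(Add(-3, h), Rational(-1, 4)) = Add(Rational(3, 4), Mul(Rational(-1, 4), h)))
Function('y')(T, A) = Add(Rational(3, 4), Mul(Rational(-1, 4), T))
Function('r')(G, B) = Add(33, B) (Function('r')(G, B) = Add(Add(Add(-3, Mul(6, 6)), 0), B) = Add(Add(Add(-3, 36), 0), B) = Add(Add(33, 0), B) = Add(33, B))
Mul(390, Function('r')(Function('y')(-4, -4), 49)) = Mul(390, Add(33, 49)) = Mul(390, 82) = 31980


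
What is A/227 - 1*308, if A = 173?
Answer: -69743/227 ≈ -307.24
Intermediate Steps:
A/227 - 1*308 = 173/227 - 1*308 = 173*(1/227) - 308 = 173/227 - 308 = -69743/227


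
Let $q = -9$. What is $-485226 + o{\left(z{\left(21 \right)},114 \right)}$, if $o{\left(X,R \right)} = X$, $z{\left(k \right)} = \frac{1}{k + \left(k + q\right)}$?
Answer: $- \frac{16012457}{33} \approx -4.8523 \cdot 10^{5}$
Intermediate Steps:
$z{\left(k \right)} = \frac{1}{-9 + 2 k}$ ($z{\left(k \right)} = \frac{1}{k + \left(k - 9\right)} = \frac{1}{k + \left(-9 + k\right)} = \frac{1}{-9 + 2 k}$)
$-485226 + o{\left(z{\left(21 \right)},114 \right)} = -485226 + \frac{1}{-9 + 2 \cdot 21} = -485226 + \frac{1}{-9 + 42} = -485226 + \frac{1}{33} = - \frac{16012457}{33}$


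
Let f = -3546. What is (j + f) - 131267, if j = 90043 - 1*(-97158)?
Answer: 52388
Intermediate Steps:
j = 187201 (j = 90043 + 97158 = 187201)
(j + f) - 131267 = (187201 - 3546) - 131267 = 183655 - 131267 = 52388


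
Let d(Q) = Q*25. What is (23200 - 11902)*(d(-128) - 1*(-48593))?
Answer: 512850114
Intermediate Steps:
d(Q) = 25*Q
(23200 - 11902)*(d(-128) - 1*(-48593)) = (23200 - 11902)*(25*(-128) - 1*(-48593)) = 11298*(-3200 + 48593) = 11298*45393 = 512850114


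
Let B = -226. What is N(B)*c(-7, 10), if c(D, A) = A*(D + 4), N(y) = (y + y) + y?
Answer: 20340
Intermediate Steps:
N(y) = 3*y (N(y) = 2*y + y = 3*y)
c(D, A) = A*(4 + D)
N(B)*c(-7, 10) = (3*(-226))*(10*(4 - 7)) = -6780*(-3) = -678*(-30) = 20340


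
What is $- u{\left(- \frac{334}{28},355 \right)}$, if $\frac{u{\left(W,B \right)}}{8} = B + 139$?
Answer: $-3952$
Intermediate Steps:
$u{\left(W,B \right)} = 1112 + 8 B$ ($u{\left(W,B \right)} = 8 \left(B + 139\right) = 8 \left(139 + B\right) = 1112 + 8 B$)
$- u{\left(- \frac{334}{28},355 \right)} = - (1112 + 8 \cdot 355) = - (1112 + 2840) = \left(-1\right) 3952 = -3952$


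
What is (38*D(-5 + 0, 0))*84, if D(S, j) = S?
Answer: -15960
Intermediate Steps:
(38*D(-5 + 0, 0))*84 = (38*(-5 + 0))*84 = (38*(-5))*84 = -190*84 = -15960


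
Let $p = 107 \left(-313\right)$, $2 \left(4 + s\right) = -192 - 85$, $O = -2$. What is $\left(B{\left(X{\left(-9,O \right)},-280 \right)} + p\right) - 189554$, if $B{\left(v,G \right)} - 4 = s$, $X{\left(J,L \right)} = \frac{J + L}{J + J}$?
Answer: $- \frac{446367}{2} \approx -2.2318 \cdot 10^{5}$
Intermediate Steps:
$X{\left(J,L \right)} = \frac{J + L}{2 J}$
$s = - \frac{285}{2}$ ($s = -4 + \frac{-192 - 85}{2} = -4 + \frac{1}{2} \left(-277\right) = -4 - \frac{277}{2} = - \frac{285}{2} \approx -142.5$)
$B{\left(v,G \right)} = - \frac{277}{2}$ ($B{\left(v,G \right)} = 4 - \frac{285}{2} = - \frac{277}{2}$)
$p = -33491$
$\left(B{\left(X{\left(-9,O \right)},-280 \right)} + p\right) - 189554 = \left(- \frac{277}{2} - 33491\right) - 189554 = - \frac{67259}{2} - 189554 = - \frac{446367}{2}$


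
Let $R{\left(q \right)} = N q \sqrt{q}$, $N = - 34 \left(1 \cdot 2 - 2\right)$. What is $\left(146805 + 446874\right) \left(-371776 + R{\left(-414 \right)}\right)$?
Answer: $-220715603904$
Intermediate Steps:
$N = 0$ ($N = - 34 \left(2 - 2\right) = \left(-34\right) 0 = 0$)
$R{\left(q \right)} = 0$ ($R{\left(q \right)} = 0 q \sqrt{q} = 0 \sqrt{q} = 0$)
$\left(146805 + 446874\right) \left(-371776 + R{\left(-414 \right)}\right) = \left(146805 + 446874\right) \left(-371776 + 0\right) = 593679 \left(-371776\right) = -220715603904$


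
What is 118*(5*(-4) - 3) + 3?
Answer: -2711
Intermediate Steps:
118*(5*(-4) - 3) + 3 = 118*(-20 - 3) + 3 = 118*(-23) + 3 = -2714 + 3 = -2711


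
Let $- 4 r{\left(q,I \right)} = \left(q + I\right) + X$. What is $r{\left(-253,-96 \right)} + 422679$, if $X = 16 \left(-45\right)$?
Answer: $\frac{1691785}{4} \approx 4.2295 \cdot 10^{5}$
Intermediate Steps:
$X = -720$
$r{\left(q,I \right)} = 180 - \frac{I}{4} - \frac{q}{4}$ ($r{\left(q,I \right)} = - \frac{\left(q + I\right) - 720}{4} = - \frac{\left(I + q\right) - 720}{4} = - \frac{-720 + I + q}{4} = 180 - \frac{I}{4} - \frac{q}{4}$)
$r{\left(-253,-96 \right)} + 422679 = \left(180 - -24 - - \frac{253}{4}\right) + 422679 = \left(180 + 24 + \frac{253}{4}\right) + 422679 = \frac{1069}{4} + 422679 = \frac{1691785}{4}$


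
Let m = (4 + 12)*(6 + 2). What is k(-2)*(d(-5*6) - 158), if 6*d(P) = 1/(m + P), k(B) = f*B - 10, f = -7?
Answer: -92903/147 ≈ -631.99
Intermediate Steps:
m = 128 (m = 16*8 = 128)
k(B) = -10 - 7*B (k(B) = -7*B - 10 = -10 - 7*B)
d(P) = 1/(6*(128 + P))
k(-2)*(d(-5*6) - 158) = (-10 - 7*(-2))*(1/(6*(128 - 5*6)) - 158) = (-10 + 14)*(1/(6*(128 - 30)) - 158) = 4*((1/6)/98 - 158) = 4*((1/6)*(1/98) - 158) = 4*(1/588 - 158) = 4*(-92903/588) = -92903/147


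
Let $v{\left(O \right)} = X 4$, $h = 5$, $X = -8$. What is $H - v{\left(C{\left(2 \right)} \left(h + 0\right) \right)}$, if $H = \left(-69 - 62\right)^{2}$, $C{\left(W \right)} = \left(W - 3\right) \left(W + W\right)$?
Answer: $17193$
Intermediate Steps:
$C{\left(W \right)} = 2 W \left(-3 + W\right)$ ($C{\left(W \right)} = \left(-3 + W\right) 2 W = 2 W \left(-3 + W\right)$)
$H = 17161$ ($H = \left(-131\right)^{2} = 17161$)
$v{\left(O \right)} = -32$ ($v{\left(O \right)} = \left(-8\right) 4 = -32$)
$H - v{\left(C{\left(2 \right)} \left(h + 0\right) \right)} = 17161 - -32 = 17161 + 32 = 17193$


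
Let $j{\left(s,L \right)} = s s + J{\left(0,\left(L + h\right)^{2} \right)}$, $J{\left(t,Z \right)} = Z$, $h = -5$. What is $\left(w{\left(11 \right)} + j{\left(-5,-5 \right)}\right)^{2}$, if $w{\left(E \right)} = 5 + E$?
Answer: $19881$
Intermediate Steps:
$j{\left(s,L \right)} = s^{2} + \left(-5 + L\right)^{2}$ ($j{\left(s,L \right)} = s s + \left(L - 5\right)^{2} = s^{2} + \left(-5 + L\right)^{2}$)
$\left(w{\left(11 \right)} + j{\left(-5,-5 \right)}\right)^{2} = \left(\left(5 + 11\right) + \left(\left(-5\right)^{2} + \left(-5 - 5\right)^{2}\right)\right)^{2} = \left(16 + \left(25 + \left(-10\right)^{2}\right)\right)^{2} = \left(16 + \left(25 + 100\right)\right)^{2} = \left(16 + 125\right)^{2} = 141^{2} = 19881$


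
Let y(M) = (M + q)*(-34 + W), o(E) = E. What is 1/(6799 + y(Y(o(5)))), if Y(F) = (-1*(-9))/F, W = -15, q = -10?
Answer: 5/36004 ≈ 0.00013887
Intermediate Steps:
Y(F) = 9/F
y(M) = 490 - 49*M (y(M) = (M - 10)*(-34 - 15) = (-10 + M)*(-49) = 490 - 49*M)
1/(6799 + y(Y(o(5)))) = 1/(6799 + (490 - 441/5)) = 1/(6799 + 2009/5) = 1/(36004/5) = 5/36004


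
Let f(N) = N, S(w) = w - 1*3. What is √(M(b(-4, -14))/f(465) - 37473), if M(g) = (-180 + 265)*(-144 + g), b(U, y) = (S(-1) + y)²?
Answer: I*√35979933/31 ≈ 193.49*I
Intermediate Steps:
S(w) = -3 + w (S(w) = w - 3 = -3 + w)
b(U, y) = (-4 + y)² (b(U, y) = ((-3 - 1) + y)² = (-4 + y)²)
M(g) = -12240 + 85*g (M(g) = 85*(-144 + g) = -12240 + 85*g)
√(M(b(-4, -14))/f(465) - 37473) = √((-12240 + 85*(-4 - 14)²)/465 - 37473) = √((-12240 + 85*(-18)²)*(1/465) - 37473) = √((-12240 + 85*324)*(1/465) - 37473) = √((-12240 + 27540)*(1/465) - 37473) = √(15300*(1/465) - 37473) = √(1020/31 - 37473) = √(-1160643/31) = I*√35979933/31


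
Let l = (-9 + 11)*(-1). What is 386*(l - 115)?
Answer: -45162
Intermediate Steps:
l = -2 (l = 2*(-1) = -2)
386*(l - 115) = 386*(-2 - 115) = 386*(-117) = -45162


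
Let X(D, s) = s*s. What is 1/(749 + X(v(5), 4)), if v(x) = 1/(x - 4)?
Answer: 1/765 ≈ 0.0013072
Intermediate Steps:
v(x) = 1/(-4 + x)
X(D, s) = s²
1/(749 + X(v(5), 4)) = 1/(749 + 4²) = 1/(749 + 16) = 1/765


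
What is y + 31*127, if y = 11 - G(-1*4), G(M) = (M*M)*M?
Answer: 4012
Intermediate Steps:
G(M) = M³ (G(M) = M²*M = M³)
y = 75 (y = 11 - (-1*4)³ = 11 - 1*(-4)³ = 11 - 1*(-64) = 11 + 64 = 75)
y + 31*127 = 75 + 31*127 = 75 + 3937 = 4012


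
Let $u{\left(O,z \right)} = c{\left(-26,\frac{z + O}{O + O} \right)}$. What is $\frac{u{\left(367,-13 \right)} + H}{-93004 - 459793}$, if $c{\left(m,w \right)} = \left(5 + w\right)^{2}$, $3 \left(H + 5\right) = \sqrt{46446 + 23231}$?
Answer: $- \frac{3374699}{74455675133} - \frac{\sqrt{69677}}{1658391} \approx -0.00020449$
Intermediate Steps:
$H = -5 + \frac{\sqrt{69677}}{3}$ ($H = -5 + \frac{\sqrt{46446 + 23231}}{3} = -5 + \frac{\sqrt{69677}}{3} \approx 82.988$)
$u{\left(O,z \right)} = \left(5 + \frac{O + z}{2 O}\right)^{2}$ ($u{\left(O,z \right)} = \left(5 + \frac{z + O}{O + O}\right)^{2} = \left(5 + \frac{O + z}{2 O}\right)^{2}$)
$\frac{u{\left(367,-13 \right)} + H}{-93004 - 459793} = \frac{\frac{\left(-13 + 11 \cdot 367\right)^{2}}{4 \cdot 134689} - \left(5 - \frac{\sqrt{69677}}{3}\right)}{-93004 - 459793} = \frac{\frac{1}{4} \cdot \frac{1}{134689} \left(-13 + 4037\right)^{2} - \left(5 - \frac{\sqrt{69677}}{3}\right)}{-552797} = \left(\frac{1}{4} \cdot \frac{1}{134689} \cdot 4024^{2} - \left(5 - \frac{\sqrt{69677}}{3}\right)\right) \left(- \frac{1}{552797}\right) = \left(\frac{1}{4} \cdot \frac{1}{134689} \cdot 16192576 - \left(5 - \frac{\sqrt{69677}}{3}\right)\right) \left(- \frac{1}{552797}\right) = \left(\frac{4048144}{134689} - \left(5 - \frac{\sqrt{69677}}{3}\right)\right) \left(- \frac{1}{552797}\right) = \left(\frac{3374699}{134689} + \frac{\sqrt{69677}}{3}\right) \left(- \frac{1}{552797}\right) = - \frac{3374699}{74455675133} - \frac{\sqrt{69677}}{1658391}$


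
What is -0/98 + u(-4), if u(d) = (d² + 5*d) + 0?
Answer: -4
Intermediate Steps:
u(d) = d² + 5*d
-0/98 + u(-4) = -0/98 - 4*(5 - 4) = -0/98 - 4*1 = -126*0 - 4 = 0 - 4 = -4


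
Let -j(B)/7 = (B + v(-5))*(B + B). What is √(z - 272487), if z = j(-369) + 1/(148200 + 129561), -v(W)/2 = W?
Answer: 2*I*√41026698618278010/277761 ≈ 1458.5*I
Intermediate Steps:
v(W) = -2*W
j(B) = -14*B*(10 + B) (j(B) = -7*(B - 2*(-5))*(B + B) = -7*(B + 10)*2*B = -7*(10 + B)*2*B = -14*B*(10 + B))
z = -515133884033/277761 (z = -14*(-369)*(10 - 369) + 1/(148200 + 129561) = -14*(-369)*(-359) + 1/277761 = -1854594 + 1/277761 = -515133884033/277761 ≈ -1.8546e+6)
√(z - 272487) = √(-515133884033/277761 - 272487) = √(-590820145640/277761) = 2*I*√41026698618278010/277761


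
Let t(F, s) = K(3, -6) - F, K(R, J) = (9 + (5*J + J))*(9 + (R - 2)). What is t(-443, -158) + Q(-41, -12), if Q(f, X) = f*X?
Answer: 665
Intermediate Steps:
K(R, J) = (7 + R)*(9 + 6*J) (K(R, J) = (9 + 6*J)*(9 + (-2 + R)) = (9 + 6*J)*(7 + R) = (7 + R)*(9 + 6*J))
t(F, s) = -270 - F (t(F, s) = (63 + 9*3 + 42*(-6) + 6*(-6)*3) - F = (63 + 27 - 252 - 108) - F = -270 - F)
Q(f, X) = X*f
t(-443, -158) + Q(-41, -12) = (-270 - 1*(-443)) - 12*(-41) = (-270 + 443) + 492 = 173 + 492 = 665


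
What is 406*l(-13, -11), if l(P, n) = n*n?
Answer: 49126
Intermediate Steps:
l(P, n) = n²
406*l(-13, -11) = 406*(-11)² = 406*121 = 49126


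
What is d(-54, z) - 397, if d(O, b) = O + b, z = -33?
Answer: -484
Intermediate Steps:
d(-54, z) - 397 = (-54 - 33) - 397 = -87 - 397 = -484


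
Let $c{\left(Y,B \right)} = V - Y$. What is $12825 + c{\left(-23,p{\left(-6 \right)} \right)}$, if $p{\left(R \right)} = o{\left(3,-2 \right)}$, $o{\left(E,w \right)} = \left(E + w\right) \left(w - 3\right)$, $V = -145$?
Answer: $12703$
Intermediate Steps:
$o{\left(E,w \right)} = \left(-3 + w\right) \left(E + w\right)$ ($o{\left(E,w \right)} = \left(E + w\right) \left(-3 + w\right) = \left(-3 + w\right) \left(E + w\right)$)
$p{\left(R \right)} = -5$ ($p{\left(R \right)} = \left(-2\right)^{2} - 9 - -6 + 3 \left(-2\right) = 4 - 9 + 6 - 6 = -5$)
$c{\left(Y,B \right)} = -145 - Y$
$12825 + c{\left(-23,p{\left(-6 \right)} \right)} = 12825 - 122 = 12703$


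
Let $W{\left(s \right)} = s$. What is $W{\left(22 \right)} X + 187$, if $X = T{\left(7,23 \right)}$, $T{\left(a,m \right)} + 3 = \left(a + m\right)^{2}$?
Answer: $19921$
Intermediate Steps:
$T{\left(a,m \right)} = -3 + \left(a + m\right)^{2}$
$X = 897$ ($X = -3 + \left(7 + 23\right)^{2} = -3 + 30^{2} = -3 + 900 = 897$)
$W{\left(22 \right)} X + 187 = 22 \cdot 897 + 187 = 19734 + 187 = 19921$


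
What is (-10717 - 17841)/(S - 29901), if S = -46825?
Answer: 14279/38363 ≈ 0.37221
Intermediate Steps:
(-10717 - 17841)/(S - 29901) = (-10717 - 17841)/(-46825 - 29901) = -28558/(-76726) = -28558*(-1/76726) = 14279/38363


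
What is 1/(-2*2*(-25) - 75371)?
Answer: -1/75271 ≈ -1.3285e-5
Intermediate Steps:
1/(-2*2*(-25) - 75371) = 1/(-4*(-25) - 75371) = 1/(100 - 75371) = 1/(-75271) = -1/75271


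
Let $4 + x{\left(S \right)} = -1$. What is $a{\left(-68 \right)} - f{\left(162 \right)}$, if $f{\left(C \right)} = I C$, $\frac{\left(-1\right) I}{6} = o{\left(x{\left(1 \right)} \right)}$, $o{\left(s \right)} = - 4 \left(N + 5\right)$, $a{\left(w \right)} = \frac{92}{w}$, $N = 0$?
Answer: $- \frac{330503}{17} \approx -19441.0$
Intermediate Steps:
$x{\left(S \right)} = -5$ ($x{\left(S \right)} = -4 - 1 = -5$)
$o{\left(s \right)} = -20$ ($o{\left(s \right)} = - 4 \left(0 + 5\right) = \left(-4\right) 5 = -20$)
$I = 120$ ($I = \left(-6\right) \left(-20\right) = 120$)
$f{\left(C \right)} = 120 C$
$a{\left(-68 \right)} - f{\left(162 \right)} = \frac{92}{-68} - 120 \cdot 162 = 92 \left(- \frac{1}{68}\right) - 19440 = - \frac{23}{17} - 19440 = - \frac{330503}{17}$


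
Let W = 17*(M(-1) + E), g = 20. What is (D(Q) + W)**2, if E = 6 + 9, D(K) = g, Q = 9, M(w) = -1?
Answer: 66564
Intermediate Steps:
D(K) = 20
E = 15
W = 238 (W = 17*(-1 + 15) = 17*14 = 238)
(D(Q) + W)**2 = (20 + 238)**2 = 258**2 = 66564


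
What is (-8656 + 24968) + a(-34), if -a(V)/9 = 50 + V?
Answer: 16168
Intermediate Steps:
a(V) = -450 - 9*V (a(V) = -9*(50 + V) = -450 - 9*V)
(-8656 + 24968) + a(-34) = (-8656 + 24968) + (-450 - 9*(-34)) = 16312 + (-450 + 306) = 16312 - 144 = 16168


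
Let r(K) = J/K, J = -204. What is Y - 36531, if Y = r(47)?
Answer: -1717161/47 ≈ -36535.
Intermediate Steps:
r(K) = -204/K
Y = -204/47 ≈ -4.3404
Y - 36531 = -204/47 - 36531 = -1717161/47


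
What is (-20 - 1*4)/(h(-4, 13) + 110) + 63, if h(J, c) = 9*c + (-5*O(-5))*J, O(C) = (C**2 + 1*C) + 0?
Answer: 13159/209 ≈ 62.962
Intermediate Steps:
O(C) = C + C**2 (O(C) = (C**2 + C) + 0 = (C + C**2) + 0 = C + C**2)
h(J, c) = -100*J + 9*c (h(J, c) = 9*c + (-(-25)*(1 - 5))*J = 9*c + (-(-25)*(-4))*J = 9*c + (-5*20)*J = 9*c - 100*J = -100*J + 9*c)
(-20 - 1*4)/(h(-4, 13) + 110) + 63 = (-20 - 1*4)/((-100*(-4) + 9*13) + 110) + 63 = (-20 - 4)/((400 + 117) + 110) + 63 = -24/(517 + 110) + 63 = -24/627 + 63 = (1/627)*(-24) + 63 = -8/209 + 63 = 13159/209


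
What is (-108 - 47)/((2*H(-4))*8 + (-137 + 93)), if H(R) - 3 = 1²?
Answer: -31/4 ≈ -7.7500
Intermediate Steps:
H(R) = 4 (H(R) = 3 + 1² = 3 + 1 = 4)
(-108 - 47)/((2*H(-4))*8 + (-137 + 93)) = (-108 - 47)/((2*4)*8 + (-137 + 93)) = -155/(8*8 - 44) = -155/(64 - 44) = -155/20 = -155*1/20 = -31/4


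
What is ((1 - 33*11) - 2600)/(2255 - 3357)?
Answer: 1481/551 ≈ 2.6878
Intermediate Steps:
((1 - 33*11) - 2600)/(2255 - 3357) = ((1 - 363) - 2600)/(-1102) = (-362 - 2600)*(-1/1102) = -2962*(-1/1102) = 1481/551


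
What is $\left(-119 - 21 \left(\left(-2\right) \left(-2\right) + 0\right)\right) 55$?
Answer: $-11165$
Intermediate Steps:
$\left(-119 - 21 \left(\left(-2\right) \left(-2\right) + 0\right)\right) 55 = \left(-119 - 21 \left(4 + 0\right)\right) 55 = \left(-119 - 84\right) 55 = \left(-203\right) 55 = -11165$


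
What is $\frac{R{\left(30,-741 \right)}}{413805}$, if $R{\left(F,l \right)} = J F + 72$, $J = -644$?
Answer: $- \frac{6416}{137935} \approx -0.046515$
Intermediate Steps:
$R{\left(F,l \right)} = 72 - 644 F$ ($R{\left(F,l \right)} = - 644 F + 72 = 72 - 644 F$)
$\frac{R{\left(30,-741 \right)}}{413805} = \frac{72 - 19320}{413805} = \left(72 - 19320\right) \frac{1}{413805} = \left(-19248\right) \frac{1}{413805} = - \frac{6416}{137935}$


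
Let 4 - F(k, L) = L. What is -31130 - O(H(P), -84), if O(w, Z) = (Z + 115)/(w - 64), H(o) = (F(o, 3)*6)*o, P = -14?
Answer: -4607209/148 ≈ -31130.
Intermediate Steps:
F(k, L) = 4 - L
H(o) = 6*o (H(o) = ((4 - 1*3)*6)*o = ((4 - 3)*6)*o = (1*6)*o = 6*o)
O(w, Z) = (115 + Z)/(-64 + w)
-31130 - O(H(P), -84) = -31130 - (115 - 84)/(-64 + 6*(-14)) = -31130 - 31/(-64 - 84) = -31130 - 31/(-148) = -31130 - (-1)*31/148 = -31130 - 1*(-31/148) = -31130 + 31/148 = -4607209/148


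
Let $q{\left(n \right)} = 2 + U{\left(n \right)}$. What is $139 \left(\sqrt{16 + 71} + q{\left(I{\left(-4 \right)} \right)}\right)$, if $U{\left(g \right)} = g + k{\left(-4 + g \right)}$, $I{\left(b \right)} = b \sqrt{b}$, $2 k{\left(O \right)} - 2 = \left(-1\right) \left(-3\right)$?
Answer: $\frac{1251}{2} - 1112 i + 139 \sqrt{87} \approx 1922.0 - 1112.0 i$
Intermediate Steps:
$k{\left(O \right)} = \frac{5}{2}$ ($k{\left(O \right)} = 1 + \frac{\left(-1\right) \left(-3\right)}{2} = 1 + \frac{1}{2} \cdot 3 = 1 + \frac{3}{2} = \frac{5}{2}$)
$I{\left(b \right)} = b^{\frac{3}{2}}$
$U{\left(g \right)} = \frac{5}{2} + g$ ($U{\left(g \right)} = g + \frac{5}{2} = \frac{5}{2} + g$)
$q{\left(n \right)} = \frac{9}{2} + n$ ($q{\left(n \right)} = 2 + \left(\frac{5}{2} + n\right) = \frac{9}{2} + n$)
$139 \left(\sqrt{16 + 71} + q{\left(I{\left(-4 \right)} \right)}\right) = 139 \left(\sqrt{16 + 71} + \left(\frac{9}{2} + \left(-4\right)^{\frac{3}{2}}\right)\right) = 139 \left(\sqrt{87} + \left(\frac{9}{2} - 8 i\right)\right) = 139 \left(\frac{9}{2} + \sqrt{87} - 8 i\right) = \frac{1251}{2} - 1112 i + 139 \sqrt{87}$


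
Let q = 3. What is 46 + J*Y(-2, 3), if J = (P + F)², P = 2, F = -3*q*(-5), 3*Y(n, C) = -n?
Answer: 4556/3 ≈ 1518.7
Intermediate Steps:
Y(n, C) = -n/3 (Y(n, C) = (-n)/3 = -n/3)
F = 45 (F = -3*3*(-5) = -9*(-5) = 45)
J = 2209 (J = (2 + 45)² = 47² = 2209)
46 + J*Y(-2, 3) = 46 + 2209*(-⅓*(-2)) = 46 + 2209*(⅔) = 46 + 4418/3 = 4556/3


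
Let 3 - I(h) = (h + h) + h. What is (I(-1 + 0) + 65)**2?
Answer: 5041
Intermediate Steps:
I(h) = 3 - 3*h (I(h) = 3 - ((h + h) + h) = 3 - (2*h + h) = 3 - 3*h)
(I(-1 + 0) + 65)**2 = ((3 - 3*(-1 + 0)) + 65)**2 = ((3 - 3*(-1)) + 65)**2 = ((3 + 3) + 65)**2 = (6 + 65)**2 = 71**2 = 5041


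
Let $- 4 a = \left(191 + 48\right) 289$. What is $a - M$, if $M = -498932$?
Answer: $\frac{1926657}{4} \approx 4.8166 \cdot 10^{5}$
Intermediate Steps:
$a = - \frac{69071}{4}$ ($a = - \frac{\left(191 + 48\right) 289}{4} = - \frac{239 \cdot 289}{4} = \left(- \frac{1}{4}\right) 69071 = - \frac{69071}{4} \approx -17268.0$)
$a - M = - \frac{69071}{4} - -498932 = - \frac{69071}{4} + 498932 = \frac{1926657}{4}$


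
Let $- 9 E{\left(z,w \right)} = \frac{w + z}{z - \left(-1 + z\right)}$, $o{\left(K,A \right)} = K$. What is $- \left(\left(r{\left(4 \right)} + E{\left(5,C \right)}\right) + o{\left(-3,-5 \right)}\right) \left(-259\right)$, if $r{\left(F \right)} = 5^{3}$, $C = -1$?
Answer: $\frac{283346}{9} \approx 31483.0$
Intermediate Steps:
$r{\left(F \right)} = 125$
$E{\left(z,w \right)} = - \frac{w}{9} - \frac{z}{9}$ ($E{\left(z,w \right)} = - \frac{\left(w + z\right) \frac{1}{z - \left(-1 + z\right)}}{9} = - \frac{\left(w + z\right) 1^{-1}}{9} = - \frac{\left(w + z\right) 1}{9} = - \frac{w + z}{9} = - \frac{w}{9} - \frac{z}{9}$)
$- \left(\left(r{\left(4 \right)} + E{\left(5,C \right)}\right) + o{\left(-3,-5 \right)}\right) \left(-259\right) = - \left(\left(125 - \frac{4}{9}\right) - 3\right) \left(-259\right) = - \left(\frac{1121}{9} - 3\right) \left(-259\right) = - \frac{1094 \left(-259\right)}{9} = \left(-1\right) \left(- \frac{283346}{9}\right) = \frac{283346}{9}$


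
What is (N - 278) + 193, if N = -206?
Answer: -291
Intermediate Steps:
(N - 278) + 193 = (-206 - 278) + 193 = -484 + 193 = -291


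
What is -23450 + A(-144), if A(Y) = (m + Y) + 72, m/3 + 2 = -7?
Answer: -23549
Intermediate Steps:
m = -27 (m = -6 + 3*(-7) = -6 - 21 = -27)
A(Y) = 45 + Y (A(Y) = (-27 + Y) + 72 = 45 + Y)
-23450 + A(-144) = -23450 + (45 - 144) = -23450 - 99 = -23549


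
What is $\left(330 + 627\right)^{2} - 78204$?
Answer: $837645$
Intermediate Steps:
$\left(330 + 627\right)^{2} - 78204 = 957^{2} - 78204 = 915849 - 78204 = 837645$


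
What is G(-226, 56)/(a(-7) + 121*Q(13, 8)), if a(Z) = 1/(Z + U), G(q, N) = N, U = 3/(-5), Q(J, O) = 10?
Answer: 2128/45975 ≈ 0.046286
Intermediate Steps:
U = -⅗ (U = 3*(-⅕) = -⅗ ≈ -0.60000)
a(Z) = 1/(-⅗ + Z) (a(Z) = 1/(Z - ⅗) = 1/(-⅗ + Z))
G(-226, 56)/(a(-7) + 121*Q(13, 8)) = 56/(5/(-3 + 5*(-7)) + 121*10) = 56/(5/(-3 - 35) + 1210) = 56/(5/(-38) + 1210) = 56/(5*(-1/38) + 1210) = 56/(-5/38 + 1210) = 56/(45975/38) = 56*(38/45975) = 2128/45975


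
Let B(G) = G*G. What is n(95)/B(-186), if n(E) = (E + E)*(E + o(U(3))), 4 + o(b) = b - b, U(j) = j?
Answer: 8645/17298 ≈ 0.49977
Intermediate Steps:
B(G) = G**2
o(b) = -4 (o(b) = -4 + (b - b) = -4 + 0 = -4)
n(E) = 2*E*(-4 + E) (n(E) = (E + E)*(E - 4) = (2*E)*(-4 + E) = 2*E*(-4 + E))
n(95)/B(-186) = (2*95*(-4 + 95))/((-186)**2) = (2*95*91)/34596 = 17290*(1/34596) = 8645/17298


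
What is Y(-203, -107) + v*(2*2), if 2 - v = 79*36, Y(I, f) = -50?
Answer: -11418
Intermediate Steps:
v = -2842 (v = 2 - 79*36 = 2 - 1*2844 = 2 - 2844 = -2842)
Y(-203, -107) + v*(2*2) = -50 - 5684*2 = -50 - 2842*4 = -50 - 11368 = -11418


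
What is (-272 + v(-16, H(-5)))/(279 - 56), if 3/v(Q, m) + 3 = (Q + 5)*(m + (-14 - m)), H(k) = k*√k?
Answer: -41069/33673 ≈ -1.2196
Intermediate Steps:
H(k) = k^(3/2)
v(Q, m) = 3/(-73 - 14*Q) (v(Q, m) = 3/(-3 + (Q + 5)*(m + (-14 - m))) = 3/(-3 + (5 + Q)*(-14)) = 3/(-3 + (-70 - 14*Q)) = 3/(-73 - 14*Q))
(-272 + v(-16, H(-5)))/(279 - 56) = (-272 - 3/(73 + 14*(-16)))/(279 - 56) = (-272 - 3/(73 - 224))/223 = (-272 - 3/(-151))*(1/223) = (-272 - 3*(-1/151))*(1/223) = (-272 + 3/151)*(1/223) = -41069/151*1/223 = -41069/33673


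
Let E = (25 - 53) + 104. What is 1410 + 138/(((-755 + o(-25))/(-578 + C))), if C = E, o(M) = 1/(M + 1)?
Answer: 27213234/18121 ≈ 1501.8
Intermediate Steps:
o(M) = 1/(1 + M)
E = 76 (E = -28 + 104 = 76)
C = 76
1410 + 138/(((-755 + o(-25))/(-578 + C))) = 1410 + 138/(((-755 + 1/(1 - 25))/(-578 + 76))) = 1410 + 138/(((-755 + 1/(-24))/(-502))) = 1410 + 138/(((-755 - 1/24)*(-1/502))) = 1410 + 138/((-18121/24*(-1/502))) = 1410 + 138/(18121/12048) = 1410 + 138*(12048/18121) = 1410 + 1662624/18121 = 27213234/18121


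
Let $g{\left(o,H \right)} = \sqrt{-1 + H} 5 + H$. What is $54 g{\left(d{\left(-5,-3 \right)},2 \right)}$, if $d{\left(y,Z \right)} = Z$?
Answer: $378$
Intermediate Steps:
$g{\left(o,H \right)} = H + 5 \sqrt{-1 + H}$ ($g{\left(o,H \right)} = 5 \sqrt{-1 + H} + H = H + 5 \sqrt{-1 + H}$)
$54 g{\left(d{\left(-5,-3 \right)},2 \right)} = 54 \left(2 + 5 \sqrt{-1 + 2}\right) = 54 \left(2 + 5 \sqrt{1}\right) = 54 \left(2 + 5 \cdot 1\right) = 54 \left(2 + 5\right) = 54 \cdot 7 = 378$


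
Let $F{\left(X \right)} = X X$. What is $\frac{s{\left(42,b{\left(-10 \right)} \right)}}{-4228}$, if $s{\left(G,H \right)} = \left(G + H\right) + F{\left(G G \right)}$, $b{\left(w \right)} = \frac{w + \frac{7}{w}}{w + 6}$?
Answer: $- \frac{124469627}{169120} \approx -735.98$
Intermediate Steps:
$b{\left(w \right)} = \frac{w + \frac{7}{w}}{6 + w}$
$F{\left(X \right)} = X^{2}$
$s{\left(G,H \right)} = G + H + G^{4}$ ($s{\left(G,H \right)} = \left(G + H\right) + \left(G G\right)^{2} = \left(G + H\right) + \left(G^{2}\right)^{2} = \left(G + H\right) + G^{4} = G + H + G^{4}$)
$\frac{s{\left(42,b{\left(-10 \right)} \right)}}{-4228} = \frac{42 + \frac{7 + \left(-10\right)^{2}}{\left(-10\right) \left(6 - 10\right)} + 42^{4}}{-4228} = \left(42 - \frac{7 + 100}{10 \left(-4\right)} + 3111696\right) \left(- \frac{1}{4228}\right) = \left(42 - \left(- \frac{1}{40}\right) 107 + 3111696\right) \left(- \frac{1}{4228}\right) = \left(42 + \frac{107}{40} + 3111696\right) \left(- \frac{1}{4228}\right) = \frac{124469627}{40} \left(- \frac{1}{4228}\right) = - \frac{124469627}{169120}$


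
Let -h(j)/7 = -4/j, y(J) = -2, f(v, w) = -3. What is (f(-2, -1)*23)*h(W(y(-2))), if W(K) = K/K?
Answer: -1932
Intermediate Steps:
W(K) = 1
h(j) = 28/j (h(j) = -(-28)/j = 28/j)
(f(-2, -1)*23)*h(W(y(-2))) = (-3*23)*(28/1) = -1932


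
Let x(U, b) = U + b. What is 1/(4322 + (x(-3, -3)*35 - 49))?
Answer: 1/4063 ≈ 0.00024612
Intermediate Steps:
1/(4322 + (x(-3, -3)*35 - 49)) = 1/(4322 + ((-3 - 3)*35 - 49)) = 1/(4322 + (-6*35 - 49)) = 1/(4322 + (-210 - 49)) = 1/(4322 - 259) = 1/4063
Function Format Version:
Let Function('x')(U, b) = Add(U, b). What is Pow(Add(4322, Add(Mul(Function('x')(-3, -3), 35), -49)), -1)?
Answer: Rational(1, 4063) ≈ 0.00024612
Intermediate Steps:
Pow(Add(4322, Add(Mul(Function('x')(-3, -3), 35), -49)), -1) = Pow(Add(4322, Add(Mul(Add(-3, -3), 35), -49)), -1) = Pow(Add(4322, Add(Mul(-6, 35), -49)), -1) = Pow(Add(4322, Add(-210, -49)), -1) = Pow(Add(4322, -259), -1) = Pow(4063, -1) = Rational(1, 4063)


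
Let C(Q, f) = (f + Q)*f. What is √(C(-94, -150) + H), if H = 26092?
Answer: 2*√15673 ≈ 250.38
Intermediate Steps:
C(Q, f) = f*(Q + f) (C(Q, f) = (Q + f)*f = f*(Q + f))
√(C(-94, -150) + H) = √(-150*(-94 - 150) + 26092) = √(-150*(-244) + 26092) = √(36600 + 26092) = √62692 = 2*√15673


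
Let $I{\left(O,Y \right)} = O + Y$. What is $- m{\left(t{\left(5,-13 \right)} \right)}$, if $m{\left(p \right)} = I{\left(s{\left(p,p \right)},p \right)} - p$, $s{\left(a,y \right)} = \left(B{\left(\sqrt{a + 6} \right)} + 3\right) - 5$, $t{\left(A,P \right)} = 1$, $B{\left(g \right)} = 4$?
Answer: $-2$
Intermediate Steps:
$s{\left(a,y \right)} = 2$ ($s{\left(a,y \right)} = \left(4 + 3\right) - 5 = 7 - 5 = 2$)
$m{\left(p \right)} = 2$ ($m{\left(p \right)} = \left(2 + p\right) - p = 2$)
$- m{\left(t{\left(5,-13 \right)} \right)} = \left(-1\right) 2 = -2$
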